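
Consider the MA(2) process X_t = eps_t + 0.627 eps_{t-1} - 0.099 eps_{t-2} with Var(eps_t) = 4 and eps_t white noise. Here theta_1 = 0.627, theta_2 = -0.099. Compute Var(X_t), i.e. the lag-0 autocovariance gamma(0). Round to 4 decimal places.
\gamma(0) = 5.6117

For an MA(q) process X_t = eps_t + sum_i theta_i eps_{t-i} with
Var(eps_t) = sigma^2, the variance is
  gamma(0) = sigma^2 * (1 + sum_i theta_i^2).
  sum_i theta_i^2 = (0.627)^2 + (-0.099)^2 = 0.393129 + 0.009801 = 0.40293.
  gamma(0) = 4 * (1 + 0.40293) = 4 * 1.40293 = 5.61172, which rounds to 5.6117.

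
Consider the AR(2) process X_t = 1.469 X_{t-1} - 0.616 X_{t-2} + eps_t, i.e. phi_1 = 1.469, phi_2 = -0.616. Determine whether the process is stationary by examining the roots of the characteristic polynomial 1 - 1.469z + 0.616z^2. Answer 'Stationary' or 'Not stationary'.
\text{Stationary}

The AR(p) characteristic polynomial is P(z) = 1 - 1.469z + 0.616z^2.
Stationarity requires all roots to lie outside the unit circle, i.e. |z| > 1 for every root.
Set 1 + (-1.469) z + (0.616) z^2 = 0, i.e. a z^2 + b z + c = 0 with a = 0.616, b = -1.469, c = 1.
Discriminant D = b^2 - 4ac = (-1.469)^2 - 4*(0.616)*1 = 2.157961 - (2.464) = -0.306039.
D < 0, so the roots are the complex-conjugate pair z = (-b +/- i sqrt(-D)) / (2a) = 1.1924 +/- 0.449i.
For a conjugate pair |z|^2 = z * conj(z) = (product of roots) = c/a = 1/(0.616) = 1.623377, so |z| = sqrt(1.623377) = 1.2741 for both roots.
Moduli of all roots: 1.2741, 1.2741.
All moduli strictly greater than 1? Yes.
Verdict: Stationary.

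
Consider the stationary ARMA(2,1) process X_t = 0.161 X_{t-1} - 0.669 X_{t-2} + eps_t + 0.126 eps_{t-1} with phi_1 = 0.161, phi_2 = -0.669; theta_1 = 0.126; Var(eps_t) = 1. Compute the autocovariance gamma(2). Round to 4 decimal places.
\gamma(2) = -1.2298

Multiply the model equation by X_{t-k} and take expectations. With theta_0 = psi_0 = 1 and psi_j the MA(infinity) weights, this gives
  gamma(k) - sum_i phi_i gamma(k-i) = c_k,
  c_k = sigma^2 * sum_{j=k..q} theta_j psi_{j-k}   (c_k = 0 for k > q),
using gamma(-m) = gamma(m).
psi-weights needed (psi_j = theta_j + sum_i phi_i psi_{j-i}):
  psi_1 = theta_1 + phi_1 = 0.126 + (0.161) = 0.287
Right-hand sides:
  c_0 = sigma^2 (1 + theta_1 psi_1) = 1 * (1 + (0.126)(0.287)) = 1 * 1.036162 = 1.036162
  c_1 = sigma^2 theta_1 = 1 * (0.126) = 0.126
  c_2 = 0
Equations for k = 0, 1, 2 (AR order 2, c_2 = 0):
  (E0) gamma(0) = phi_1 gamma(1) + phi_2 gamma(2) + c_0
  (E1) gamma(1) = phi_1 gamma(0) + phi_2 gamma(1) + c_1
  (E2) gamma(2) = phi_1 gamma(1) + phi_2 gamma(0)
From (E1): gamma(1) = A gamma(0) + B with
  A = phi_1 / (1 - phi_2) = 0.161 / 1.669 = 0.096465,   B = c_1 / (1 - phi_2) = 0.126 / 1.669 = 0.075494.
Insert (E2) into (E0): gamma(0) (1 - phi_2^2) = phi_1 (1 + phi_2) gamma(1) + c_0.
  phi_1 (1 + phi_2) = (0.161)(0.331) = 0.053291,   1 - phi_2^2 = 0.552439.
Replace gamma(1) by A gamma(0) + B and collect gamma(0):
  gamma(0) [0.552439 - (0.053291)(0.096465)] = (0.053291)(0.075494) + 1.036162
  gamma(0) * 0.547298 = 1.040185
  gamma(0) = 1.040185 / 0.547298 = 1.900582.
  gamma(1) = A gamma(0) + B = (0.096465)(1.900582) + (0.075494) = 0.258834.
  gamma(2) = phi_1 gamma(1) + phi_2 gamma(0) = (0.161)(0.258834) + (-0.669)(1.900582) = -1.229817.
Therefore gamma(2) = -1.2298 (to 4 decimal places).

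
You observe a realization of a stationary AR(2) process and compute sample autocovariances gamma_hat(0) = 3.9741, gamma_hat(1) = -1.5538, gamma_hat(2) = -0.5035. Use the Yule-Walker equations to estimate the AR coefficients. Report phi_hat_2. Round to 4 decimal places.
\hat\phi_{2} = -0.3300

The Yule-Walker equations for an AR(p) process read, in matrix form,
  Gamma_p phi = r_p,   with   (Gamma_p)_{ij} = gamma(|i - j|),
                       (r_p)_i = gamma(i),   i,j = 1..p.
Substitute the sample gammas (Toeplitz matrix and right-hand side of size 2):
  Gamma_p = [[3.9741, -1.5538], [-1.5538, 3.9741]]
  r_p     = [-1.5538, -0.5035]
Written out:
  3.9741 phi_1 - 1.5538 phi_2 = -1.5538
  -1.5538 phi_1 + 3.9741 phi_2 = -0.5035
Solve by Cramer's rule:
  det = gamma(0)^2 - gamma(1)^2 = (3.9741)^2 - (-1.5538)^2 = 15.79347081 - 2.41429444 = 13.37917637
  phi_hat_1 = [gamma(1) gamma(0) - gamma(1) gamma(2)] / det = [(-1.5538)(3.9741) - (-1.5538)(-0.5035)] / 13.37917637 = -6.95729488 / 13.37917637 = -0.52
  phi_hat_2 = [gamma(0) gamma(2) - gamma(1)^2] / det = [(3.9741)(-0.5035) - (-1.5538)^2] / 13.37917637 = -4.41525379 / 13.37917637 = -0.33
So phi_hat = [-0.5200, -0.3300].
Therefore phi_hat_2 = -0.3300.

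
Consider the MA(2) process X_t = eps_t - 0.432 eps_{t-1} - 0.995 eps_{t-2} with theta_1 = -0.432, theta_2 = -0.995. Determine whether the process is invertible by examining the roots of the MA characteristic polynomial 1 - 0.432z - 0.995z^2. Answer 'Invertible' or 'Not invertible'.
\text{Not invertible}

The MA(q) characteristic polynomial is P(z) = 1 - 0.432z - 0.995z^2.
Invertibility requires all roots to lie outside the unit circle, i.e. |z| > 1 for every root.
Set 1 + (-0.432) z + (-0.995) z^2 = 0, i.e. a z^2 + b z + c = 0 with a = -0.995, b = -0.432, c = 1.
Discriminant D = b^2 - 4ac = (-0.432)^2 - 4*(-0.995)*1 = 0.186624 - (-3.98) = 4.166624.
D >= 0, so the roots are real: z = (-b +/- sqrt(D)) / (2a) = (0.432 +/- 2.041231) / (-1.99).
  z_1 = (0.432 + 2.041231) / (-1.99) = -1.2428,   |z_1| = 1.2428.
  z_2 = (0.432 - 2.041231) / (-1.99) = 0.8087,   |z_2| = 0.8087.
Moduli of all roots: 1.2428, 0.8087.
All moduli strictly greater than 1? No.
Verdict: Not invertible.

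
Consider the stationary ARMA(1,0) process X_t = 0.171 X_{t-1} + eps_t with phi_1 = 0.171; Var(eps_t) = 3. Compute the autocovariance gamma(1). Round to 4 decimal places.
\gamma(1) = 0.5285

Multiply the model equation by X_{t-k} and take expectations. With theta_0 = psi_0 = 1 and psi_j the MA(infinity) weights, this gives
  gamma(k) - sum_i phi_i gamma(k-i) = c_k,
  c_k = sigma^2 * sum_{j=k..q} theta_j psi_{j-k}   (c_k = 0 for k > q),
using gamma(-m) = gamma(m).
Pure AR (q = 0): c_0 = sigma^2 = 3, c_k = 0 for k >= 1.
Equations for k = 0 and k = 1 (AR order 1):
  gamma(0) = phi_1 gamma(1) + c_0
  gamma(1) = phi_1 gamma(0) + c_1
Substituting the second into the first: gamma(0) (1 - phi_1^2) = c_0 + phi_1 c_1, so
  gamma(0) = c_0 / (1 - phi_1^2) = 3 / (1 - (0.171)^2) = 3 / 0.970759 = 3.090365.
  gamma(1) = phi_1 gamma(0) = (0.171)(3.090365) = 0.528452.
Therefore gamma(1) = 0.5285 (to 4 decimal places).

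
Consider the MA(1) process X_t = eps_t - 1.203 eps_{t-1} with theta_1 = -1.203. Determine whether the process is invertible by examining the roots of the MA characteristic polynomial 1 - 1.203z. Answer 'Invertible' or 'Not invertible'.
\text{Not invertible}

The MA(q) characteristic polynomial is P(z) = 1 - 1.203z.
Invertibility requires all roots to lie outside the unit circle, i.e. |z| > 1 for every root.
This is linear in z: 1 + (-1.203) z = 0  =>  z = -1/(-1.203) = 0.831255,  |z| = 0.831255.
Moduli of all roots: 0.8313.
All moduli strictly greater than 1? No.
Verdict: Not invertible.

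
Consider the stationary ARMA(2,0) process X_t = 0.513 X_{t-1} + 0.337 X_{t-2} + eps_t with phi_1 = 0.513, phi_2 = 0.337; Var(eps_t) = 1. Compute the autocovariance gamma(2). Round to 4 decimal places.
\gamma(2) = 2.0632

Multiply the model equation by X_{t-k} and take expectations. With theta_0 = psi_0 = 1 and psi_j the MA(infinity) weights, this gives
  gamma(k) - sum_i phi_i gamma(k-i) = c_k,
  c_k = sigma^2 * sum_{j=k..q} theta_j psi_{j-k}   (c_k = 0 for k > q),
using gamma(-m) = gamma(m).
Pure AR (q = 0): c_0 = sigma^2 = 1, c_k = 0 for k >= 1.
Equations for k = 0, 1, 2 (AR order 2, c_2 = 0):
  (E0) gamma(0) = phi_1 gamma(1) + phi_2 gamma(2) + c_0
  (E1) gamma(1) = phi_1 gamma(0) + phi_2 gamma(1) + c_1
  (E2) gamma(2) = phi_1 gamma(1) + phi_2 gamma(0)
From (E1): gamma(1) = A gamma(0) + B with
  A = phi_1 / (1 - phi_2) = 0.513 / 0.663 = 0.773756,   B = c_1 / (1 - phi_2) = 0 / 0.663 = 0.
Insert (E2) into (E0): gamma(0) (1 - phi_2^2) = phi_1 (1 + phi_2) gamma(1) + c_0.
  phi_1 (1 + phi_2) = (0.513)(1.337) = 0.685881,   1 - phi_2^2 = 0.886431.
Replace gamma(1) by A gamma(0) + B and collect gamma(0):
  gamma(0) [0.886431 - (0.685881)(0.773756)] = c_0 = 1
  gamma(0) * 0.355727 = 1
  gamma(0) = 1 / 0.355727 = 2.811147.
  gamma(1) = A gamma(0) = (0.773756)(2.811147) = 2.175141.
  gamma(2) = phi_1 gamma(1) + phi_2 gamma(0) = (0.513)(2.175141) + (0.337)(2.811147) = 2.063204.
Therefore gamma(2) = 2.0632 (to 4 decimal places).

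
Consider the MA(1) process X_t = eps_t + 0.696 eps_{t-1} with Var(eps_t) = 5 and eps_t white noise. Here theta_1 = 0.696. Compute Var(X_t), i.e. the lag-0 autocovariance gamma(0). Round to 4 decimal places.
\gamma(0) = 7.4221

For an MA(q) process X_t = eps_t + sum_i theta_i eps_{t-i} with
Var(eps_t) = sigma^2, the variance is
  gamma(0) = sigma^2 * (1 + sum_i theta_i^2).
  sum_i theta_i^2 = (0.696)^2 = 0.484416.
  gamma(0) = 5 * (1 + 0.484416) = 5 * 1.484416 = 7.42208, which rounds to 7.4221.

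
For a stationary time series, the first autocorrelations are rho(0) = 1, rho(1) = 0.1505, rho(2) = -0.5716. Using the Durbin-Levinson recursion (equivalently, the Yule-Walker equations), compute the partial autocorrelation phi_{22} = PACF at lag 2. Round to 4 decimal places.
\phi_{22} = -0.6080

The PACF at lag k is phi_{kk}, the last component of the solution
to the Yule-Walker system G_k phi = r_k where
  (G_k)_{ij} = rho(|i - j|), (r_k)_i = rho(i), i,j = 1..k.
Equivalently, Durbin-Levinson gives phi_{kk} iteratively:
  phi_{11} = rho(1)
  phi_{kk} = [rho(k) - sum_{j=1..k-1} phi_{k-1,j} rho(k-j)]
            / [1 - sum_{j=1..k-1} phi_{k-1,j} rho(j)],
  phi_{k,j} = phi_{k-1,j} - phi_{kk} phi_{k-1,k-j},  j = 1..k-1.
Step k = 1:
  phi_11 = rho(1) = 0.1505.
Step k = 2:
  phi_22 = [rho(2) - phi_11 rho(1)] / [1 - phi_11 rho(1)] = [-0.5716 - (0.1505)(0.1505)] / [1 - (0.1505)(0.1505)]
         = -0.59425025 / 0.97734975 = -0.608.
Therefore phi_{22} = -0.6080.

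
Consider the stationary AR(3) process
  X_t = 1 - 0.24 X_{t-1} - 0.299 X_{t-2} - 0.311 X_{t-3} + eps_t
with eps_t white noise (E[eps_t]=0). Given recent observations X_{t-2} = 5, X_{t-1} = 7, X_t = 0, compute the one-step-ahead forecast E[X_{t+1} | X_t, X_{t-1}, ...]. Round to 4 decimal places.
E[X_{t+1} \mid \mathcal F_t] = -2.6480

For an AR(p) model X_t = c + sum_i phi_i X_{t-i} + eps_t, the
one-step-ahead conditional mean is
  E[X_{t+1} | X_t, ...] = c + sum_i phi_i X_{t+1-i}.
Substitute known values:
  E[X_{t+1} | ...] = 1 + (-0.24) * (0) + (-0.299) * (7) + (-0.311) * (5)
                   = -2.6480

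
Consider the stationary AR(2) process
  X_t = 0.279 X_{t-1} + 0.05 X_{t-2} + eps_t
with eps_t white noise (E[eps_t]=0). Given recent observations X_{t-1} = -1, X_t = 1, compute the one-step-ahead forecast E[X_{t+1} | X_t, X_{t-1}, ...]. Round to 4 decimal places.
E[X_{t+1} \mid \mathcal F_t] = 0.2290

For an AR(p) model X_t = c + sum_i phi_i X_{t-i} + eps_t, the
one-step-ahead conditional mean is
  E[X_{t+1} | X_t, ...] = c + sum_i phi_i X_{t+1-i}.
Substitute known values:
  E[X_{t+1} | ...] = (0.279) * (1) + (0.05) * (-1)
                   = 0.2290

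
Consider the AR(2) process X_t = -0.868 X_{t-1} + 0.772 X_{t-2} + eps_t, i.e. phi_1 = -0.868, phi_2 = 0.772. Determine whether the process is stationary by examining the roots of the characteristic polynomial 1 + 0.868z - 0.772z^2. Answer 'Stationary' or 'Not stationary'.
\text{Not stationary}

The AR(p) characteristic polynomial is P(z) = 1 + 0.868z - 0.772z^2.
Stationarity requires all roots to lie outside the unit circle, i.e. |z| > 1 for every root.
Set 1 + (0.868) z + (-0.772) z^2 = 0, i.e. a z^2 + b z + c = 0 with a = -0.772, b = 0.868, c = 1.
Discriminant D = b^2 - 4ac = (0.868)^2 - 4*(-0.772)*1 = 0.753424 - (-3.088) = 3.841424.
D >= 0, so the roots are real: z = (-b +/- sqrt(D)) / (2a) = (-0.868 +/- 1.959955) / (-1.544).
  z_1 = (-0.868 + 1.959955) / (-1.544) = -0.7072,   |z_1| = 0.7072.
  z_2 = (-0.868 - 1.959955) / (-1.544) = 1.8316,   |z_2| = 1.8316.
Moduli of all roots: 0.7072, 1.8316.
All moduli strictly greater than 1? No.
Verdict: Not stationary.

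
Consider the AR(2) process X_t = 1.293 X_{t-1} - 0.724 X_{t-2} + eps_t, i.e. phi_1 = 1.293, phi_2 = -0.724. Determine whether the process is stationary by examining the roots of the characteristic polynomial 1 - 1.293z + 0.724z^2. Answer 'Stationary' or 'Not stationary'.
\text{Stationary}

The AR(p) characteristic polynomial is P(z) = 1 - 1.293z + 0.724z^2.
Stationarity requires all roots to lie outside the unit circle, i.e. |z| > 1 for every root.
Set 1 + (-1.293) z + (0.724) z^2 = 0, i.e. a z^2 + b z + c = 0 with a = 0.724, b = -1.293, c = 1.
Discriminant D = b^2 - 4ac = (-1.293)^2 - 4*(0.724)*1 = 1.671849 - (2.896) = -1.224151.
D < 0, so the roots are the complex-conjugate pair z = (-b +/- i sqrt(-D)) / (2a) = 0.893 +/- 0.7641i.
For a conjugate pair |z|^2 = z * conj(z) = (product of roots) = c/a = 1/(0.724) = 1.381215, so |z| = sqrt(1.381215) = 1.1753 for both roots.
Moduli of all roots: 1.1753, 1.1753.
All moduli strictly greater than 1? Yes.
Verdict: Stationary.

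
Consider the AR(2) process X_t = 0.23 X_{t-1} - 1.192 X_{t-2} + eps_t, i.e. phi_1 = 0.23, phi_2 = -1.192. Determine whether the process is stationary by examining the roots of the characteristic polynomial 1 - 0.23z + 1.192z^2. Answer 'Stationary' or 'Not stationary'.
\text{Not stationary}

The AR(p) characteristic polynomial is P(z) = 1 - 0.23z + 1.192z^2.
Stationarity requires all roots to lie outside the unit circle, i.e. |z| > 1 for every root.
Set 1 + (-0.23) z + (1.192) z^2 = 0, i.e. a z^2 + b z + c = 0 with a = 1.192, b = -0.23, c = 1.
Discriminant D = b^2 - 4ac = (-0.23)^2 - 4*(1.192)*1 = 0.0529 - (4.768) = -4.7151.
D < 0, so the roots are the complex-conjugate pair z = (-b +/- i sqrt(-D)) / (2a) = 0.0965 +/- 0.9108i.
For a conjugate pair |z|^2 = z * conj(z) = (product of roots) = c/a = 1/(1.192) = 0.838926, so |z| = sqrt(0.838926) = 0.9159 for both roots.
Moduli of all roots: 0.9159, 0.9159.
All moduli strictly greater than 1? No.
Verdict: Not stationary.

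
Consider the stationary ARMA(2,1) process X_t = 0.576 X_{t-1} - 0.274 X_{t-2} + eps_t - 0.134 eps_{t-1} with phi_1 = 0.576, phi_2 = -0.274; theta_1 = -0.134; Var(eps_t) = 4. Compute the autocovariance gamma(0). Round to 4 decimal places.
\gamma(0) = 4.8748

Multiply the model equation by X_{t-k} and take expectations. With theta_0 = psi_0 = 1 and psi_j the MA(infinity) weights, this gives
  gamma(k) - sum_i phi_i gamma(k-i) = c_k,
  c_k = sigma^2 * sum_{j=k..q} theta_j psi_{j-k}   (c_k = 0 for k > q),
using gamma(-m) = gamma(m).
psi-weights needed (psi_j = theta_j + sum_i phi_i psi_{j-i}):
  psi_1 = theta_1 + phi_1 = -0.134 + (0.576) = 0.442
Right-hand sides:
  c_0 = sigma^2 (1 + theta_1 psi_1) = 4 * (1 + (-0.134)(0.442)) = 4 * 0.940772 = 3.763088
  c_1 = sigma^2 theta_1 = 4 * (-0.134) = -0.536
  c_2 = 0
Equations for k = 0, 1, 2 (AR order 2, c_2 = 0):
  (E0) gamma(0) = phi_1 gamma(1) + phi_2 gamma(2) + c_0
  (E1) gamma(1) = phi_1 gamma(0) + phi_2 gamma(1) + c_1
  (E2) gamma(2) = phi_1 gamma(1) + phi_2 gamma(0)
From (E1): gamma(1) = A gamma(0) + B with
  A = phi_1 / (1 - phi_2) = 0.576 / 1.274 = 0.452119,   B = c_1 / (1 - phi_2) = -0.536 / 1.274 = -0.420722.
Insert (E2) into (E0): gamma(0) (1 - phi_2^2) = phi_1 (1 + phi_2) gamma(1) + c_0.
  phi_1 (1 + phi_2) = (0.576)(0.726) = 0.418176,   1 - phi_2^2 = 0.924924.
Replace gamma(1) by A gamma(0) + B and collect gamma(0):
  gamma(0) [0.924924 - (0.418176)(0.452119)] = (0.418176)(-0.420722) + 3.763088
  gamma(0) * 0.735859 = 3.587152
  gamma(0) = 3.587152 / 0.735859 = 4.874785.
Therefore gamma(0) = 4.8748 (to 4 decimal places).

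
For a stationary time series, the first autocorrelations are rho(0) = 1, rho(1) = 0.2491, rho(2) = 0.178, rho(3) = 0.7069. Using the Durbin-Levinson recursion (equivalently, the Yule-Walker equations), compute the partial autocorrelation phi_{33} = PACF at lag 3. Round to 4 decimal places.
\phi_{33} = 0.6899

The PACF at lag k is phi_{kk}, the last component of the solution
to the Yule-Walker system G_k phi = r_k where
  (G_k)_{ij} = rho(|i - j|), (r_k)_i = rho(i), i,j = 1..k.
Equivalently, Durbin-Levinson gives phi_{kk} iteratively:
  phi_{11} = rho(1)
  phi_{kk} = [rho(k) - sum_{j=1..k-1} phi_{k-1,j} rho(k-j)]
            / [1 - sum_{j=1..k-1} phi_{k-1,j} rho(j)],
  phi_{k,j} = phi_{k-1,j} - phi_{kk} phi_{k-1,k-j},  j = 1..k-1.
Step k = 1:
  phi_11 = rho(1) = 0.2491.
Step k = 2:
  phi_22 = [rho(2) - phi_11 rho(1)] / [1 - phi_11 rho(1)] = [0.178 - (0.2491)(0.2491)] / [1 - (0.2491)(0.2491)]
         = 0.11594919 / 0.93794919 = 0.12362.
  Update: phi_21 = phi_11 - phi_22 phi_11 = 0.2491 - (0.12362)(0.2491) = 0.218306.
Step k = 3:
  phi_33 = [rho(3) - phi_21 rho(2) - phi_22 rho(1)] / [1 - phi_21 rho(1) - phi_22 rho(2)]
    numerator   = 0.7069 - (0.218306)(0.178) - (0.12362)(0.2491) = 0.63724776
    denominator = 1 - (0.218306)(0.2491) - (0.12362)(0.178) = 0.92361556
  phi_33 = 0.63724776 / 0.92361556 = 0.6899.
Therefore phi_{33} = 0.6899.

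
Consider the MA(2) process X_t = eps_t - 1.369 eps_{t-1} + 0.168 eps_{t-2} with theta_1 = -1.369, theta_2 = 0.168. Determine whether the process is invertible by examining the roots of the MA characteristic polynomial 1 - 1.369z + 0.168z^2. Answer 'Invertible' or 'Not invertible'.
\text{Not invertible}

The MA(q) characteristic polynomial is P(z) = 1 - 1.369z + 0.168z^2.
Invertibility requires all roots to lie outside the unit circle, i.e. |z| > 1 for every root.
Set 1 + (-1.369) z + (0.168) z^2 = 0, i.e. a z^2 + b z + c = 0 with a = 0.168, b = -1.369, c = 1.
Discriminant D = b^2 - 4ac = (-1.369)^2 - 4*(0.168)*1 = 1.874161 - (0.672) = 1.202161.
D >= 0, so the roots are real: z = (-b +/- sqrt(D)) / (2a) = (1.369 +/- 1.096431) / (0.336).
  z_1 = (1.369 + 1.096431) / (0.336) = 7.3376,   |z_1| = 7.3376.
  z_2 = (1.369 - 1.096431) / (0.336) = 0.8112,   |z_2| = 0.8112.
Moduli of all roots: 7.3376, 0.8112.
All moduli strictly greater than 1? No.
Verdict: Not invertible.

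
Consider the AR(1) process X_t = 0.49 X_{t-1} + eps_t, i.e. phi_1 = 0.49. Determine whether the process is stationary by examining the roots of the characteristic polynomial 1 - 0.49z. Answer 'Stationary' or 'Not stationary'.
\text{Stationary}

The AR(p) characteristic polynomial is P(z) = 1 - 0.49z.
Stationarity requires all roots to lie outside the unit circle, i.e. |z| > 1 for every root.
This is linear in z: 1 + (-0.49) z = 0  =>  z = -1/(-0.49) = 2.040816,  |z| = 2.040816.
Moduli of all roots: 2.0408.
All moduli strictly greater than 1? Yes.
Verdict: Stationary.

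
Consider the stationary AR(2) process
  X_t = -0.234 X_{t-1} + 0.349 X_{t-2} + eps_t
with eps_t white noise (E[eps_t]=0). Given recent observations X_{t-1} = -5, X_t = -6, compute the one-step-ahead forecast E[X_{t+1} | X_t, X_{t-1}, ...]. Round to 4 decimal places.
E[X_{t+1} \mid \mathcal F_t] = -0.3410

For an AR(p) model X_t = c + sum_i phi_i X_{t-i} + eps_t, the
one-step-ahead conditional mean is
  E[X_{t+1} | X_t, ...] = c + sum_i phi_i X_{t+1-i}.
Substitute known values:
  E[X_{t+1} | ...] = (-0.234) * (-6) + (0.349) * (-5)
                   = -0.3410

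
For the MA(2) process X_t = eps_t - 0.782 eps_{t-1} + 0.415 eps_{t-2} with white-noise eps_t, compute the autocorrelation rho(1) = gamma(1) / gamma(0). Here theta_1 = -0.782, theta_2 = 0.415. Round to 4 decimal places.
\rho(1) = -0.6203

For an MA(q) process with theta_0 = 1, the autocovariance is
  gamma(k) = sigma^2 * sum_{i=0..q-k} theta_i * theta_{i+k},
and rho(k) = gamma(k) / gamma(0). Sigma^2 cancels.
  numerator   = (1)*(-0.782) + (-0.782)*(0.415) = -1.10653.
  denominator = (1)^2 + (-0.782)^2 + (0.415)^2 = 1.783749.
  rho(1) = -1.10653 / 1.783749 = -0.6203.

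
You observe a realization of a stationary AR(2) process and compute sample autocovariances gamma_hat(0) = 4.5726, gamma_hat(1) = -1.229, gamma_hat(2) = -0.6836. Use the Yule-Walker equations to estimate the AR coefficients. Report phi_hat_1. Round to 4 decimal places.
\hat\phi_{1} = -0.3330

The Yule-Walker equations for an AR(p) process read, in matrix form,
  Gamma_p phi = r_p,   with   (Gamma_p)_{ij} = gamma(|i - j|),
                       (r_p)_i = gamma(i),   i,j = 1..p.
Substitute the sample gammas (Toeplitz matrix and right-hand side of size 2):
  Gamma_p = [[4.5726, -1.229], [-1.229, 4.5726]]
  r_p     = [-1.229, -0.6836]
Written out:
  4.5726 phi_1 - 1.229 phi_2 = -1.229
  -1.229 phi_1 + 4.5726 phi_2 = -0.6836
Solve by Cramer's rule:
  det = gamma(0)^2 - gamma(1)^2 = (4.5726)^2 - (-1.229)^2 = 20.90867076 - 1.510441 = 19.39822976
  phi_hat_1 = [gamma(1) gamma(0) - gamma(1) gamma(2)] / det = [(-1.229)(4.5726) - (-1.229)(-0.6836)] / 19.39822976 = -6.4598698 / 19.39822976 = -0.333
  phi_hat_2 = [gamma(0) gamma(2) - gamma(1)^2] / det = [(4.5726)(-0.6836) - (-1.229)^2] / 19.39822976 = -4.63627036 / 19.39822976 = -0.239
So phi_hat = [-0.3330, -0.2390].
Therefore phi_hat_1 = -0.3330.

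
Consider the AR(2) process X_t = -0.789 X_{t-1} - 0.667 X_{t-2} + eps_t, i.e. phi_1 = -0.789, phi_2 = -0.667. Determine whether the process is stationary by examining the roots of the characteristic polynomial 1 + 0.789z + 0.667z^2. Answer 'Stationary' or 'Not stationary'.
\text{Stationary}

The AR(p) characteristic polynomial is P(z) = 1 + 0.789z + 0.667z^2.
Stationarity requires all roots to lie outside the unit circle, i.e. |z| > 1 for every root.
Set 1 + (0.789) z + (0.667) z^2 = 0, i.e. a z^2 + b z + c = 0 with a = 0.667, b = 0.789, c = 1.
Discriminant D = b^2 - 4ac = (0.789)^2 - 4*(0.667)*1 = 0.622521 - (2.668) = -2.045479.
D < 0, so the roots are the complex-conjugate pair z = (-b +/- i sqrt(-D)) / (2a) = -0.5915 +/- 1.0721i.
For a conjugate pair |z|^2 = z * conj(z) = (product of roots) = c/a = 1/(0.667) = 1.49925, so |z| = sqrt(1.49925) = 1.2244 for both roots.
Moduli of all roots: 1.2244, 1.2244.
All moduli strictly greater than 1? Yes.
Verdict: Stationary.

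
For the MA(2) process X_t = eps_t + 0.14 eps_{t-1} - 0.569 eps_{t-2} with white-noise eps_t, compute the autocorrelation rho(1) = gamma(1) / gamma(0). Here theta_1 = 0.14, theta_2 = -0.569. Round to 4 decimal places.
\rho(1) = 0.0449

For an MA(q) process with theta_0 = 1, the autocovariance is
  gamma(k) = sigma^2 * sum_{i=0..q-k} theta_i * theta_{i+k},
and rho(k) = gamma(k) / gamma(0). Sigma^2 cancels.
  numerator   = (1)*(0.14) + (0.14)*(-0.569) = 0.06034.
  denominator = (1)^2 + (0.14)^2 + (-0.569)^2 = 1.343361.
  rho(1) = 0.06034 / 1.343361 = 0.0449.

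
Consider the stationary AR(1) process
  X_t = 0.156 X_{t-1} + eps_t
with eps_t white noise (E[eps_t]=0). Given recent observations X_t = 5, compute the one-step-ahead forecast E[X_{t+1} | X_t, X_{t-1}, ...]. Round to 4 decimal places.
E[X_{t+1} \mid \mathcal F_t] = 0.7800

For an AR(p) model X_t = c + sum_i phi_i X_{t-i} + eps_t, the
one-step-ahead conditional mean is
  E[X_{t+1} | X_t, ...] = c + sum_i phi_i X_{t+1-i}.
Substitute known values:
  E[X_{t+1} | ...] = (0.156) * (5)
                   = 0.7800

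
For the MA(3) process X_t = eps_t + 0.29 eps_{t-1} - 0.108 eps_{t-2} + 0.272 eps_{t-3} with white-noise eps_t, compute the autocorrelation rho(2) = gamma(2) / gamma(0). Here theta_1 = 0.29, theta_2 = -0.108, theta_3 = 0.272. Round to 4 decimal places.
\rho(2) = -0.0249

For an MA(q) process with theta_0 = 1, the autocovariance is
  gamma(k) = sigma^2 * sum_{i=0..q-k} theta_i * theta_{i+k},
and rho(k) = gamma(k) / gamma(0). Sigma^2 cancels.
  numerator   = (1)*(-0.108) + (0.29)*(0.272) = -0.02912.
  denominator = (1)^2 + (0.29)^2 + (-0.108)^2 + (0.272)^2 = 1.169748.
  rho(2) = -0.02912 / 1.169748 = -0.0249.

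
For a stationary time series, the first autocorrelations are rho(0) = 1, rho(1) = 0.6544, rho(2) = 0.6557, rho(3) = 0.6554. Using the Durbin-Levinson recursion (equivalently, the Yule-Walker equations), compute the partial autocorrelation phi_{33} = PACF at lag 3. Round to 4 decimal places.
\phi_{33} = 0.2840

The PACF at lag k is phi_{kk}, the last component of the solution
to the Yule-Walker system G_k phi = r_k where
  (G_k)_{ij} = rho(|i - j|), (r_k)_i = rho(i), i,j = 1..k.
Equivalently, Durbin-Levinson gives phi_{kk} iteratively:
  phi_{11} = rho(1)
  phi_{kk} = [rho(k) - sum_{j=1..k-1} phi_{k-1,j} rho(k-j)]
            / [1 - sum_{j=1..k-1} phi_{k-1,j} rho(j)],
  phi_{k,j} = phi_{k-1,j} - phi_{kk} phi_{k-1,k-j},  j = 1..k-1.
Step k = 1:
  phi_11 = rho(1) = 0.6544.
Step k = 2:
  phi_22 = [rho(2) - phi_11 rho(1)] / [1 - phi_11 rho(1)] = [0.6557 - (0.6544)(0.6544)] / [1 - (0.6544)(0.6544)]
         = 0.22746064 / 0.57176064 = 0.397825.
  Update: phi_21 = phi_11 - phi_22 phi_11 = 0.6544 - (0.397825)(0.6544) = 0.394063.
Step k = 3:
  phi_33 = [rho(3) - phi_21 rho(2) - phi_22 rho(1)] / [1 - phi_21 rho(1) - phi_22 rho(2)]
    numerator   = 0.6554 - (0.394063)(0.6557) - (0.397825)(0.6544) = 0.13667602
    denominator = 1 - (0.394063)(0.6544) - (0.397825)(0.6557) = 0.48127113
  phi_33 = 0.13667602 / 0.48127113 = 0.284.
Therefore phi_{33} = 0.2840.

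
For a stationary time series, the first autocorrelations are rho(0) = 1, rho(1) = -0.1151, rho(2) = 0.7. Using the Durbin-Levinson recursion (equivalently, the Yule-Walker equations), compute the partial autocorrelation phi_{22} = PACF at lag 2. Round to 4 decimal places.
\phi_{22} = 0.6960

The PACF at lag k is phi_{kk}, the last component of the solution
to the Yule-Walker system G_k phi = r_k where
  (G_k)_{ij} = rho(|i - j|), (r_k)_i = rho(i), i,j = 1..k.
Equivalently, Durbin-Levinson gives phi_{kk} iteratively:
  phi_{11} = rho(1)
  phi_{kk} = [rho(k) - sum_{j=1..k-1} phi_{k-1,j} rho(k-j)]
            / [1 - sum_{j=1..k-1} phi_{k-1,j} rho(j)],
  phi_{k,j} = phi_{k-1,j} - phi_{kk} phi_{k-1,k-j},  j = 1..k-1.
Step k = 1:
  phi_11 = rho(1) = -0.1151.
Step k = 2:
  phi_22 = [rho(2) - phi_11 rho(1)] / [1 - phi_11 rho(1)] = [0.7 - (-0.1151)(-0.1151)] / [1 - (-0.1151)(-0.1151)]
         = 0.68675199 / 0.98675199 = 0.696.
Therefore phi_{22} = 0.6960.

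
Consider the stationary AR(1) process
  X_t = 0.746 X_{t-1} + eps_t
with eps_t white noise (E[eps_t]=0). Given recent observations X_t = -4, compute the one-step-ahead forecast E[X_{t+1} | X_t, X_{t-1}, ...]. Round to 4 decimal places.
E[X_{t+1} \mid \mathcal F_t] = -2.9840

For an AR(p) model X_t = c + sum_i phi_i X_{t-i} + eps_t, the
one-step-ahead conditional mean is
  E[X_{t+1} | X_t, ...] = c + sum_i phi_i X_{t+1-i}.
Substitute known values:
  E[X_{t+1} | ...] = (0.746) * (-4)
                   = -2.9840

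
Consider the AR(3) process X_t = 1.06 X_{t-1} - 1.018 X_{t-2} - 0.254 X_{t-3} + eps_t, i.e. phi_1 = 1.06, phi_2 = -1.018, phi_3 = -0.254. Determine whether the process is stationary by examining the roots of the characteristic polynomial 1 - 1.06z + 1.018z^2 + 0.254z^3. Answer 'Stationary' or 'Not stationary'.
\text{Not stationary}

The AR(p) characteristic polynomial is P(z) = 1 - 1.06z + 1.018z^2 + 0.254z^3.
Stationarity requires all roots to lie outside the unit circle, i.e. |z| > 1 for every root.
Degree 3: look for a simple real root z0 first, then factor out (1 - z/z0) and solve the remaining quadratic.
Testing z0 = -5: P(-5) = 1 + (-1.06)(-5) + (1.018)(-5)^2 + (0.254)(-5)^3
  = 1 + (5.3) + (25.45) + (-31.75) = 0.  So z_0 = -5 is a root, |z_0| = 5.
Divide out the factor (1 + 0.2 z) = (1 - z/z0) (since 1/z0 = -0.2):
  P(z) = (1 + 0.2 z)(1 + (-1.26) z + (1.27) z^2)
  [check: z-coef -1.26 - (-0.2) = -1.06; z^2-coef 1.27 - (-0.2)(-1.26) = 1.018; z^3-coef -(-0.2)(1.27) = 0.254.]
Remaining roots from the quadratic factor 1 + (-1.26) z + (1.27) z^2:
  Set 1 + (-1.26) z + (1.27) z^2 = 0, i.e. a z^2 + b z + c = 0 with a = 1.27, b = -1.26, c = 1.
  Discriminant D = b^2 - 4ac = (-1.26)^2 - 4*(1.27)*1 = 1.5876 - (5.08) = -3.4924.
  D < 0, so the roots are the complex-conjugate pair z = (-b +/- i sqrt(-D)) / (2a) = 0.4961 +/- 0.7357i.
  For a conjugate pair |z|^2 = z * conj(z) = (product of roots) = c/a = 1/(1.27) = 0.787402, so |z| = sqrt(0.787402) = 0.8874 for both roots.
Moduli of all roots: 5.0000, 0.8874, 0.8874.
All moduli strictly greater than 1? No.
Verdict: Not stationary.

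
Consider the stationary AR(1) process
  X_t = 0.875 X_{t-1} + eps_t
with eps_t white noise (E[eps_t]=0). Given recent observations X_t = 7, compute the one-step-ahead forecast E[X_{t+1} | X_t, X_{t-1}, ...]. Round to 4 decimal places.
E[X_{t+1} \mid \mathcal F_t] = 6.1250

For an AR(p) model X_t = c + sum_i phi_i X_{t-i} + eps_t, the
one-step-ahead conditional mean is
  E[X_{t+1} | X_t, ...] = c + sum_i phi_i X_{t+1-i}.
Substitute known values:
  E[X_{t+1} | ...] = (0.875) * (7)
                   = 6.1250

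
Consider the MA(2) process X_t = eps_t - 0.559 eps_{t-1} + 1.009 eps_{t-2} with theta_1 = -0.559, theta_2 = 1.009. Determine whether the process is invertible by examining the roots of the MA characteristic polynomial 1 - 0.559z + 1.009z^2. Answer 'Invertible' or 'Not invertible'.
\text{Not invertible}

The MA(q) characteristic polynomial is P(z) = 1 - 0.559z + 1.009z^2.
Invertibility requires all roots to lie outside the unit circle, i.e. |z| > 1 for every root.
Set 1 + (-0.559) z + (1.009) z^2 = 0, i.e. a z^2 + b z + c = 0 with a = 1.009, b = -0.559, c = 1.
Discriminant D = b^2 - 4ac = (-0.559)^2 - 4*(1.009)*1 = 0.312481 - (4.036) = -3.723519.
D < 0, so the roots are the complex-conjugate pair z = (-b +/- i sqrt(-D)) / (2a) = 0.277 +/- 0.9562i.
For a conjugate pair |z|^2 = z * conj(z) = (product of roots) = c/a = 1/(1.009) = 0.99108, so |z| = sqrt(0.99108) = 0.9955 for both roots.
Moduli of all roots: 0.9955, 0.9955.
All moduli strictly greater than 1? No.
Verdict: Not invertible.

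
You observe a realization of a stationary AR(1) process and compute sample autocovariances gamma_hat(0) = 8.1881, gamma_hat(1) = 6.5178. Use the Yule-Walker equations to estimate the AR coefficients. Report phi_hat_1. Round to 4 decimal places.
\hat\phi_{1} = 0.7960

The Yule-Walker equations for an AR(p) process read, in matrix form,
  Gamma_p phi = r_p,   with   (Gamma_p)_{ij} = gamma(|i - j|),
                       (r_p)_i = gamma(i),   i,j = 1..p.
Substitute the sample gammas (Toeplitz matrix and right-hand side of size 1):
  Gamma_p = [[8.1881]]
  r_p     = [6.5178]
With p = 1 this is the single equation gamma(0) phi_1 = gamma(1):
  phi_hat_1 = gamma(1) / gamma(0) = 6.5178 / 8.1881 = 0.7960.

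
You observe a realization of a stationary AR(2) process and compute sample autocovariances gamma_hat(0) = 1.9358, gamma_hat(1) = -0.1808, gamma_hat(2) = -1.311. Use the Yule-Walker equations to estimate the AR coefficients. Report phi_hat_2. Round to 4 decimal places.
\hat\phi_{2} = -0.6920

The Yule-Walker equations for an AR(p) process read, in matrix form,
  Gamma_p phi = r_p,   with   (Gamma_p)_{ij} = gamma(|i - j|),
                       (r_p)_i = gamma(i),   i,j = 1..p.
Substitute the sample gammas (Toeplitz matrix and right-hand side of size 2):
  Gamma_p = [[1.9358, -0.1808], [-0.1808, 1.9358]]
  r_p     = [-0.1808, -1.311]
Written out:
  1.9358 phi_1 - 0.1808 phi_2 = -0.1808
  -0.1808 phi_1 + 1.9358 phi_2 = -1.311
Solve by Cramer's rule:
  det = gamma(0)^2 - gamma(1)^2 = (1.9358)^2 - (-0.1808)^2 = 3.74732164 - 0.03268864 = 3.714633
  phi_hat_1 = [gamma(1) gamma(0) - gamma(1) gamma(2)] / det = [(-0.1808)(1.9358) - (-0.1808)(-1.311)] / 3.714633 = -0.58702144 / 3.714633 = -0.158
  phi_hat_2 = [gamma(0) gamma(2) - gamma(1)^2] / det = [(1.9358)(-1.311) - (-0.1808)^2] / 3.714633 = -2.57052244 / 3.714633 = -0.692
So phi_hat = [-0.1580, -0.6920].
Therefore phi_hat_2 = -0.6920.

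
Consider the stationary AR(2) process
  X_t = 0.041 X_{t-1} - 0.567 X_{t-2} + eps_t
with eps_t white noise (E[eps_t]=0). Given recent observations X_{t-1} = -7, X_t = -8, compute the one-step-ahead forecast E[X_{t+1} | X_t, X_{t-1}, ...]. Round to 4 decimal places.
E[X_{t+1} \mid \mathcal F_t] = 3.6410

For an AR(p) model X_t = c + sum_i phi_i X_{t-i} + eps_t, the
one-step-ahead conditional mean is
  E[X_{t+1} | X_t, ...] = c + sum_i phi_i X_{t+1-i}.
Substitute known values:
  E[X_{t+1} | ...] = (0.041) * (-8) + (-0.567) * (-7)
                   = 3.6410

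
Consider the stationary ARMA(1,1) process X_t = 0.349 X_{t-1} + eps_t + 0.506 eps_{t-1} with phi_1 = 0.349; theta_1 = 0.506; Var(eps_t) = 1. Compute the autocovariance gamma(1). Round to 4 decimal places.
\gamma(1) = 1.1455

Multiply the model equation by X_{t-k} and take expectations. With theta_0 = psi_0 = 1 and psi_j the MA(infinity) weights, this gives
  gamma(k) - sum_i phi_i gamma(k-i) = c_k,
  c_k = sigma^2 * sum_{j=k..q} theta_j psi_{j-k}   (c_k = 0 for k > q),
using gamma(-m) = gamma(m).
psi-weights needed (psi_j = theta_j + sum_i phi_i psi_{j-i}):
  psi_1 = theta_1 + phi_1 = 0.506 + (0.349) = 0.855
Right-hand sides:
  c_0 = sigma^2 (1 + theta_1 psi_1) = 1 * (1 + (0.506)(0.855)) = 1 * 1.43263 = 1.43263
  c_1 = sigma^2 theta_1 = 1 * (0.506) = 0.506
  c_2 = 0
Equations for k = 0 and k = 1 (AR order 1):
  gamma(0) = phi_1 gamma(1) + c_0
  gamma(1) = phi_1 gamma(0) + c_1
Substituting the second into the first: gamma(0) (1 - phi_1^2) = c_0 + phi_1 c_1, so
  gamma(0) = (c_0 + phi_1 c_1) / (1 - phi_1^2) = (1.43263 + (0.349)(0.506)) / (1 - (0.349)^2) = 1.609224 / 0.878199 = 1.832414.
  gamma(1) = phi_1 gamma(0) + c_1 = (0.349)(1.832414) + (0.506) = 1.145512.
Therefore gamma(1) = 1.1455 (to 4 decimal places).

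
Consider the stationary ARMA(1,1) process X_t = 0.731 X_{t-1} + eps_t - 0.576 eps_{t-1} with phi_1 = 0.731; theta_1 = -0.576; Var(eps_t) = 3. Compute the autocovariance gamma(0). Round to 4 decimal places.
\gamma(0) = 3.1548

Multiply the model equation by X_{t-k} and take expectations. With theta_0 = psi_0 = 1 and psi_j the MA(infinity) weights, this gives
  gamma(k) - sum_i phi_i gamma(k-i) = c_k,
  c_k = sigma^2 * sum_{j=k..q} theta_j psi_{j-k}   (c_k = 0 for k > q),
using gamma(-m) = gamma(m).
psi-weights needed (psi_j = theta_j + sum_i phi_i psi_{j-i}):
  psi_1 = theta_1 + phi_1 = -0.576 + (0.731) = 0.155
Right-hand sides:
  c_0 = sigma^2 (1 + theta_1 psi_1) = 3 * (1 + (-0.576)(0.155)) = 3 * 0.91072 = 2.73216
  c_1 = sigma^2 theta_1 = 3 * (-0.576) = -1.728
  c_2 = 0
Equations for k = 0 and k = 1 (AR order 1):
  gamma(0) = phi_1 gamma(1) + c_0
  gamma(1) = phi_1 gamma(0) + c_1
Substituting the second into the first: gamma(0) (1 - phi_1^2) = c_0 + phi_1 c_1, so
  gamma(0) = (c_0 + phi_1 c_1) / (1 - phi_1^2) = (2.73216 + (0.731)(-1.728)) / (1 - (0.731)^2) = 1.468992 / 0.465639 = 3.154787.
Therefore gamma(0) = 3.1548 (to 4 decimal places).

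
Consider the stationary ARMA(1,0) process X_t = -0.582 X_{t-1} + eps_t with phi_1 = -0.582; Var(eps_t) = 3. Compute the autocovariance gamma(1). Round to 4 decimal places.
\gamma(1) = -2.6403

Multiply the model equation by X_{t-k} and take expectations. With theta_0 = psi_0 = 1 and psi_j the MA(infinity) weights, this gives
  gamma(k) - sum_i phi_i gamma(k-i) = c_k,
  c_k = sigma^2 * sum_{j=k..q} theta_j psi_{j-k}   (c_k = 0 for k > q),
using gamma(-m) = gamma(m).
Pure AR (q = 0): c_0 = sigma^2 = 3, c_k = 0 for k >= 1.
Equations for k = 0 and k = 1 (AR order 1):
  gamma(0) = phi_1 gamma(1) + c_0
  gamma(1) = phi_1 gamma(0) + c_1
Substituting the second into the first: gamma(0) (1 - phi_1^2) = c_0 + phi_1 c_1, so
  gamma(0) = c_0 / (1 - phi_1^2) = 3 / (1 - (-0.582)^2) = 3 / 0.661276 = 4.536684.
  gamma(1) = phi_1 gamma(0) = (-0.582)(4.536684) = -2.64035.
Therefore gamma(1) = -2.6403 (to 4 decimal places).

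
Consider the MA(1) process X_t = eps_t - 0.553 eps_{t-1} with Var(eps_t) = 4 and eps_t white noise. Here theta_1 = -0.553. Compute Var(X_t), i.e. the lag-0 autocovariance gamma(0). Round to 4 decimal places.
\gamma(0) = 5.2232

For an MA(q) process X_t = eps_t + sum_i theta_i eps_{t-i} with
Var(eps_t) = sigma^2, the variance is
  gamma(0) = sigma^2 * (1 + sum_i theta_i^2).
  sum_i theta_i^2 = (-0.553)^2 = 0.305809.
  gamma(0) = 4 * (1 + 0.305809) = 4 * 1.305809 = 5.223236, which rounds to 5.2232.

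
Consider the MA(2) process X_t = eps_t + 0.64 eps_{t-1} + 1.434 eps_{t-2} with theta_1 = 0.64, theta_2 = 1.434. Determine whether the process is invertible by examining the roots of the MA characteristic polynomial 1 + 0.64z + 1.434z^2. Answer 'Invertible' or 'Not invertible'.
\text{Not invertible}

The MA(q) characteristic polynomial is P(z) = 1 + 0.64z + 1.434z^2.
Invertibility requires all roots to lie outside the unit circle, i.e. |z| > 1 for every root.
Set 1 + (0.64) z + (1.434) z^2 = 0, i.e. a z^2 + b z + c = 0 with a = 1.434, b = 0.64, c = 1.
Discriminant D = b^2 - 4ac = (0.64)^2 - 4*(1.434)*1 = 0.4096 - (5.736) = -5.3264.
D < 0, so the roots are the complex-conjugate pair z = (-b +/- i sqrt(-D)) / (2a) = -0.2232 +/- 0.8047i.
For a conjugate pair |z|^2 = z * conj(z) = (product of roots) = c/a = 1/(1.434) = 0.69735, so |z| = sqrt(0.69735) = 0.8351 for both roots.
Moduli of all roots: 0.8351, 0.8351.
All moduli strictly greater than 1? No.
Verdict: Not invertible.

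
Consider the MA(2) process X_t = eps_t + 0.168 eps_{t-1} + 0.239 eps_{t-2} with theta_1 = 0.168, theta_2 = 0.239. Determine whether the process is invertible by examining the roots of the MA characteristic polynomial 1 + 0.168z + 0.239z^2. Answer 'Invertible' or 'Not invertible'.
\text{Invertible}

The MA(q) characteristic polynomial is P(z) = 1 + 0.168z + 0.239z^2.
Invertibility requires all roots to lie outside the unit circle, i.e. |z| > 1 for every root.
Set 1 + (0.168) z + (0.239) z^2 = 0, i.e. a z^2 + b z + c = 0 with a = 0.239, b = 0.168, c = 1.
Discriminant D = b^2 - 4ac = (0.168)^2 - 4*(0.239)*1 = 0.028224 - (0.956) = -0.927776.
D < 0, so the roots are the complex-conjugate pair z = (-b +/- i sqrt(-D)) / (2a) = -0.3515 +/- 2.0151i.
For a conjugate pair |z|^2 = z * conj(z) = (product of roots) = c/a = 1/(0.239) = 4.1841, so |z| = sqrt(4.1841) = 2.0455 for both roots.
Moduli of all roots: 2.0455, 2.0455.
All moduli strictly greater than 1? Yes.
Verdict: Invertible.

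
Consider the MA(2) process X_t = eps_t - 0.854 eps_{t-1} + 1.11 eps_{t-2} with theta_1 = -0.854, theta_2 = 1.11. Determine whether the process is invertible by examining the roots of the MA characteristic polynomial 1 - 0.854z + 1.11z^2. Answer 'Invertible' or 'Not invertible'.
\text{Not invertible}

The MA(q) characteristic polynomial is P(z) = 1 - 0.854z + 1.11z^2.
Invertibility requires all roots to lie outside the unit circle, i.e. |z| > 1 for every root.
Set 1 + (-0.854) z + (1.11) z^2 = 0, i.e. a z^2 + b z + c = 0 with a = 1.11, b = -0.854, c = 1.
Discriminant D = b^2 - 4ac = (-0.854)^2 - 4*(1.11)*1 = 0.729316 - (4.44) = -3.710684.
D < 0, so the roots are the complex-conjugate pair z = (-b +/- i sqrt(-D)) / (2a) = 0.3847 +/- 0.8677i.
For a conjugate pair |z|^2 = z * conj(z) = (product of roots) = c/a = 1/(1.11) = 0.900901, so |z| = sqrt(0.900901) = 0.9492 for both roots.
Moduli of all roots: 0.9492, 0.9492.
All moduli strictly greater than 1? No.
Verdict: Not invertible.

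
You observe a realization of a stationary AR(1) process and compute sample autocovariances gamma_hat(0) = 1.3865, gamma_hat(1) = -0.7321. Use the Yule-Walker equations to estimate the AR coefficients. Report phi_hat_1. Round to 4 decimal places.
\hat\phi_{1} = -0.5280

The Yule-Walker equations for an AR(p) process read, in matrix form,
  Gamma_p phi = r_p,   with   (Gamma_p)_{ij} = gamma(|i - j|),
                       (r_p)_i = gamma(i),   i,j = 1..p.
Substitute the sample gammas (Toeplitz matrix and right-hand side of size 1):
  Gamma_p = [[1.3865]]
  r_p     = [-0.7321]
With p = 1 this is the single equation gamma(0) phi_1 = gamma(1):
  phi_hat_1 = gamma(1) / gamma(0) = -0.7321 / 1.3865 = -0.5280.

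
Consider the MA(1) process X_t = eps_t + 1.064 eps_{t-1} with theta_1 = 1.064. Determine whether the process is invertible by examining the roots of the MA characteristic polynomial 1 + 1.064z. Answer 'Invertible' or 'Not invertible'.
\text{Not invertible}

The MA(q) characteristic polynomial is P(z) = 1 + 1.064z.
Invertibility requires all roots to lie outside the unit circle, i.e. |z| > 1 for every root.
This is linear in z: 1 + (1.064) z = 0  =>  z = -1/(1.064) = -0.93985,  |z| = 0.93985.
Moduli of all roots: 0.9398.
All moduli strictly greater than 1? No.
Verdict: Not invertible.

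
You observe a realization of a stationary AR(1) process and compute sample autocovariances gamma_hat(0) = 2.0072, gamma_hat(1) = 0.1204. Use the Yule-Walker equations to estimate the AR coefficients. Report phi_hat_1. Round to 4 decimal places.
\hat\phi_{1} = 0.0600

The Yule-Walker equations for an AR(p) process read, in matrix form,
  Gamma_p phi = r_p,   with   (Gamma_p)_{ij} = gamma(|i - j|),
                       (r_p)_i = gamma(i),   i,j = 1..p.
Substitute the sample gammas (Toeplitz matrix and right-hand side of size 1):
  Gamma_p = [[2.0072]]
  r_p     = [0.1204]
With p = 1 this is the single equation gamma(0) phi_1 = gamma(1):
  phi_hat_1 = gamma(1) / gamma(0) = 0.1204 / 2.0072 = 0.0600.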